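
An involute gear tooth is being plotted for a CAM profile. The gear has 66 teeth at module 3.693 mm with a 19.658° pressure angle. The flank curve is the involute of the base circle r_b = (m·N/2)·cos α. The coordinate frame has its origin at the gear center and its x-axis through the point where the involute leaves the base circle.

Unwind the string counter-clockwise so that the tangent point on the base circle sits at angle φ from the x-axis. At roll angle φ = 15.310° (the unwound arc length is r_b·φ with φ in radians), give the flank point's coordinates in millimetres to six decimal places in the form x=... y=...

x=118.790527 y=0.724680

pitch radius r_p = m·N/2 = 3.693·66/2 = 121.869000
base radius r_b = r_p·cos α = 121.869000·cos 19.658° = 114.766157
roll angle φ = 15.310° = 0.26720991 rad
x = r_b·(cos φ + φ·sin φ) = 114.766157·(0.96451135 + 0.26720991·0.26404139) = 118.790527
y = r_b·(sin φ − φ·cos φ) = 114.766157·(0.26404139 − 0.26720991·0.96451135) = 0.724680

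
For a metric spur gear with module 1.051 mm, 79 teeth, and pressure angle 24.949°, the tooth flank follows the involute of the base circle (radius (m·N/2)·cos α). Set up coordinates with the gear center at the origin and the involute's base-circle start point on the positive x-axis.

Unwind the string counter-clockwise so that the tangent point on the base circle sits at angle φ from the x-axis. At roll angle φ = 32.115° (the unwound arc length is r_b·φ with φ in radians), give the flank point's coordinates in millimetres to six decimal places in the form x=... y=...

x=43.096984 y=2.140839

pitch radius r_p = m·N/2 = 1.051·79/2 = 41.514500
base radius r_b = r_p·cos α = 41.514500·cos 24.949° = 37.640517
roll angle φ = 32.115° = 0.56051249 rad
x = r_b·(cos φ + φ·sin φ) = 37.640517·(0.84698277 + 0.56051249·0.53162034) = 43.096984
y = r_b·(sin φ − φ·cos φ) = 37.640517·(0.53162034 − 0.56051249·0.84698277) = 2.140839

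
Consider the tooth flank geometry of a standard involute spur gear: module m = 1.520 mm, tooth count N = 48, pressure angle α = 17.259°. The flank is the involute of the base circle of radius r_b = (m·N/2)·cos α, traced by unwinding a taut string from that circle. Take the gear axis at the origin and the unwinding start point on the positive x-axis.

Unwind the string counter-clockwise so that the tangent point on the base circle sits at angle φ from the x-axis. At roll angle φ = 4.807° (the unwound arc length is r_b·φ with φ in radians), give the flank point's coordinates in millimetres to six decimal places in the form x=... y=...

x=34.959820 y=0.006853

pitch radius r_p = m·N/2 = 1.520·48/2 = 36.480000
base radius r_b = r_p·cos α = 36.480000·cos 17.259° = 34.837428
roll angle φ = 4.807° = 0.08389798 rad
x = r_b·(cos φ + φ·sin φ) = 34.837428·(0.99648263 + 0.08389798·0.08379959) = 34.959820
y = r_b·(sin φ − φ·cos φ) = 34.837428·(0.08379959 − 0.08389798·0.99648263) = 0.006853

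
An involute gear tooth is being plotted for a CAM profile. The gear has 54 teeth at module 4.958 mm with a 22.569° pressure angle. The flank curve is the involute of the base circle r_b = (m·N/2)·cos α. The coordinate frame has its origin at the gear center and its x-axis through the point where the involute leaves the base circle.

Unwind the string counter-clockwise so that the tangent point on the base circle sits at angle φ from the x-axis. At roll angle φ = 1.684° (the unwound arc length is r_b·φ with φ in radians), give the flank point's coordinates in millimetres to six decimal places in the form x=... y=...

pitch radius r_p = m·N/2 = 4.958·54/2 = 133.866000
base radius r_b = r_p·cos α = 133.866000·cos 22.569° = 123.614275
roll angle φ = 1.684° = 0.02939134 rad
x = r_b·(cos φ + φ·sin φ) = 123.614275·(0.99956811 + 0.02939134·0.02938711) = 123.667655
y = r_b·(sin φ − φ·cos φ) = 123.614275·(0.02938711 − 0.02939134·0.99956811) = 0.001046

x=123.667655 y=0.001046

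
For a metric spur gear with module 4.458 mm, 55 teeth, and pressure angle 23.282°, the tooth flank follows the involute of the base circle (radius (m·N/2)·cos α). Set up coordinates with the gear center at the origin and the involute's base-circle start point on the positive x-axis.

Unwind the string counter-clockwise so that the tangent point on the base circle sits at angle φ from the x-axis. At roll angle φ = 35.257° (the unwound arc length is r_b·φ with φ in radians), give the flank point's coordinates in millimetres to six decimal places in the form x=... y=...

pitch radius r_p = m·N/2 = 4.458·55/2 = 122.595000
base radius r_b = r_p·cos α = 122.595000·cos 23.282° = 112.612163
roll angle φ = 35.257° = 0.61535073 rad
x = r_b·(cos φ + φ·sin φ) = 112.612163·(0.81657104 + 0.61535073·0.57724496) = 131.956584
y = r_b·(sin φ − φ·cos φ) = 112.612163·(0.57724496 − 0.61535073·0.81657104) = 8.419715

x=131.956584 y=8.419715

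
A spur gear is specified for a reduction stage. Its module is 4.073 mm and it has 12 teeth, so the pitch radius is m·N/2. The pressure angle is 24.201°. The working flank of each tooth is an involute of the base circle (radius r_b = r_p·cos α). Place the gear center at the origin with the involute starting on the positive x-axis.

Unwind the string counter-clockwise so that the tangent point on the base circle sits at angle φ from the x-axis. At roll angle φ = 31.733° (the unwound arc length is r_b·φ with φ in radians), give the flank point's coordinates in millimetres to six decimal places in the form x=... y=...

x=25.451185 y=1.223990

pitch radius r_p = m·N/2 = 4.073·12/2 = 24.438000
base radius r_b = r_p·cos α = 24.438000·cos 24.201° = 22.290217
roll angle φ = 31.733° = 0.55384533 rad
x = r_b·(cos φ + φ·sin φ) = 22.290217·(0.85050832 + 0.55384533·0.52596160) = 25.451185
y = r_b·(sin φ − φ·cos φ) = 22.290217·(0.52596160 − 0.55384533·0.85050832) = 1.223990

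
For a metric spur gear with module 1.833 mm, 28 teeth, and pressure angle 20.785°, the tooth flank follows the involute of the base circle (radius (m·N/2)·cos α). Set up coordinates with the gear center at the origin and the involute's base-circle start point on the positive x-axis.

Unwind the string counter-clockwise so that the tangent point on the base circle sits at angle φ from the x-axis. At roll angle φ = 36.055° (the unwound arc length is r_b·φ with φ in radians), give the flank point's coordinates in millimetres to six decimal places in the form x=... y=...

x=28.282146 y=1.915030

pitch radius r_p = m·N/2 = 1.833·28/2 = 25.662000
base radius r_b = r_p·cos α = 25.662000·cos 20.785° = 23.991881
roll angle φ = 36.055° = 0.62927846 rad
x = r_b·(cos φ + φ·sin φ) = 23.991881·(0.80845239 + 0.62927846·0.58856158) = 28.282146
y = r_b·(sin φ − φ·cos φ) = 23.991881·(0.58856158 − 0.62927846·0.80845239) = 1.915030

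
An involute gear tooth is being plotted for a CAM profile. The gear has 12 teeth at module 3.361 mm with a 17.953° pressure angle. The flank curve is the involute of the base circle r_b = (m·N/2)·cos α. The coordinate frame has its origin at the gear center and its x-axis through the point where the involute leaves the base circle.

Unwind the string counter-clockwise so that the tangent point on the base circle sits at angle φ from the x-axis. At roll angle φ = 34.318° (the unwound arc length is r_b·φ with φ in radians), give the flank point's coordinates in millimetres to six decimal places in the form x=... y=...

x=22.322773 y=1.325431

pitch radius r_p = m·N/2 = 3.361·12/2 = 20.166000
base radius r_b = r_p·cos α = 20.166000·cos 17.953° = 19.184111
roll angle φ = 34.318° = 0.59896209 rad
x = r_b·(cos φ + φ·sin φ) = 19.184111·(0.82592122 + 0.59896209·0.56378555) = 22.322773
y = r_b·(sin φ − φ·cos φ) = 19.184111·(0.56378555 − 0.59896209·0.82592122) = 1.325431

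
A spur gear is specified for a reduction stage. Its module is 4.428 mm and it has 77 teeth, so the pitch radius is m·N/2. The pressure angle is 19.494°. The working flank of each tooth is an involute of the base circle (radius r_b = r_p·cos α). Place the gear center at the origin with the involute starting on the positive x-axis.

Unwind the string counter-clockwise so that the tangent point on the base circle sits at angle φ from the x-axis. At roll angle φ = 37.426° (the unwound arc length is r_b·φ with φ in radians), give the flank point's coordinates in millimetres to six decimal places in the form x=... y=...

x=191.419079 y=14.302674

pitch radius r_p = m·N/2 = 4.428·77/2 = 170.478000
base radius r_b = r_p·cos α = 170.478000·cos 19.494° = 160.705594
roll angle φ = 37.426° = 0.65320693 rad
x = r_b·(cos φ + φ·sin φ) = 160.705594·(0.79413892 + 0.65320693·0.60773627) = 191.419079
y = r_b·(sin φ − φ·cos φ) = 160.705594·(0.60773627 − 0.65320693·0.79413892) = 14.302674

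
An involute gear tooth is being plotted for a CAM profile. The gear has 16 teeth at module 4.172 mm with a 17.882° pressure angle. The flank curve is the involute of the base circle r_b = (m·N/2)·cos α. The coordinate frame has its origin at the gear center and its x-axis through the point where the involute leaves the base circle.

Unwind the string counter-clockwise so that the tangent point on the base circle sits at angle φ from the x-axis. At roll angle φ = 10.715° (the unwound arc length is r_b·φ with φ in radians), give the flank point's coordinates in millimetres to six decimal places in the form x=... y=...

x=32.314232 y=0.069008

pitch radius r_p = m·N/2 = 4.172·16/2 = 33.376000
base radius r_b = r_p·cos α = 33.376000·cos 17.882° = 31.763636
roll angle φ = 10.715° = 0.18701203 rad
x = r_b·(cos φ + φ·sin φ) = 31.763636·(0.98256416 + 0.18701203·0.18592386) = 32.314232
y = r_b·(sin φ − φ·cos φ) = 31.763636·(0.18592386 − 0.18701203·0.98256416) = 0.069008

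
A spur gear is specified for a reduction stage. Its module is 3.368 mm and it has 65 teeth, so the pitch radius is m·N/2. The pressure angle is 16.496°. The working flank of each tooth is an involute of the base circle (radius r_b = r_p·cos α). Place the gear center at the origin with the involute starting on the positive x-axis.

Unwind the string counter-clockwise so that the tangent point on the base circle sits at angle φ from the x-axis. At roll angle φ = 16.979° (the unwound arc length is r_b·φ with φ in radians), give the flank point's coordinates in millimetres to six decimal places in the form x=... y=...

pitch radius r_p = m·N/2 = 3.368·65/2 = 109.460000
base radius r_b = r_p·cos α = 109.460000·cos 16.496° = 104.954578
roll angle φ = 16.979° = 0.29633945 rad
x = r_b·(cos φ + φ·sin φ) = 104.954578·(0.95641185 + 0.29633945·0.29202118) = 109.462299
y = r_b·(sin φ − φ·cos φ) = 104.954578·(0.29202118 − 0.29633945·0.95641185) = 0.902464

x=109.462299 y=0.902464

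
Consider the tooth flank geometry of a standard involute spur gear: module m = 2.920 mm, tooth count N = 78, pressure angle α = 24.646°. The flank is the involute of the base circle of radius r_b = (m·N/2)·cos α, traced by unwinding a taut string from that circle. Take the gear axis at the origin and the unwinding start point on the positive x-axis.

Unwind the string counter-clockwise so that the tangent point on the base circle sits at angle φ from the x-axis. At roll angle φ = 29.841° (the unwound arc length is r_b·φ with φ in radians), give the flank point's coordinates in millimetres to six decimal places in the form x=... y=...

x=116.606305 y=4.743389

pitch radius r_p = m·N/2 = 2.920·78/2 = 113.880000
base radius r_b = r_p·cos α = 113.880000·cos 24.646° = 103.505715
roll angle φ = 29.841° = 0.52082370 rad
x = r_b·(cos φ + φ·sin φ) = 103.505715·(0.86740960 + 0.52082370·0.49759479) = 116.606305
y = r_b·(sin φ − φ·cos φ) = 103.505715·(0.49759479 − 0.52082370·0.86740960) = 4.743389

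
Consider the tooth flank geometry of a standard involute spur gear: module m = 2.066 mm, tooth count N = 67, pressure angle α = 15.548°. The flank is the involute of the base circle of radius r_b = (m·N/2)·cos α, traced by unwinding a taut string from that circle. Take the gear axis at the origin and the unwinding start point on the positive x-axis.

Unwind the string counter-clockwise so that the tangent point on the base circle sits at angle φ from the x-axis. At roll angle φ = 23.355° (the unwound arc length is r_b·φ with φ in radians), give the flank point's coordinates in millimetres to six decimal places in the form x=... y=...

pitch radius r_p = m·N/2 = 2.066·67/2 = 69.211000
base radius r_b = r_p·cos α = 69.211000·cos 15.548° = 66.678309
roll angle φ = 23.355° = 0.40762165 rad
x = r_b·(cos φ + φ·sin φ) = 66.678309·(0.91806626 + 0.40762165·0.39642697) = 71.989801
y = r_b·(sin φ − φ·cos φ) = 66.678309·(0.39642697 − 0.40762165·0.91806626) = 1.480477

x=71.989801 y=1.480477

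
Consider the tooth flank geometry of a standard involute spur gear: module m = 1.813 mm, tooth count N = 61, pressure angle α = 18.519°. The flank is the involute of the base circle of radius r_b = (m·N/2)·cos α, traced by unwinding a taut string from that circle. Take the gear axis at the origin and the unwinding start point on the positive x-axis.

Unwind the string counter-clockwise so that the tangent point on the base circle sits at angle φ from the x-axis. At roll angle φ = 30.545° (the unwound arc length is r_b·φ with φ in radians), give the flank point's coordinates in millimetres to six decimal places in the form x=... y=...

x=59.362994 y=2.573616

pitch radius r_p = m·N/2 = 1.813·61/2 = 55.296500
base radius r_b = r_p·cos α = 55.296500·cos 18.519° = 52.433158
roll angle φ = 30.545° = 0.53311082 rad
x = r_b·(cos φ + φ·sin φ) = 52.433158·(0.86123028 + 0.53311082·0.50821493) = 59.362994
y = r_b·(sin φ − φ·cos φ) = 52.433158·(0.50821493 − 0.53311082·0.86123028) = 2.573616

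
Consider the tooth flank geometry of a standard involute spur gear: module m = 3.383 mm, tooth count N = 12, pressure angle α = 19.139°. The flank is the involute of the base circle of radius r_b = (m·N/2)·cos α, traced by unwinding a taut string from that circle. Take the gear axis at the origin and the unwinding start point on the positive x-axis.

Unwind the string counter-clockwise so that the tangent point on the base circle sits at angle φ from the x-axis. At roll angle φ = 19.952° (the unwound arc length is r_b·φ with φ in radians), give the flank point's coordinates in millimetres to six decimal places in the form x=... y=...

pitch radius r_p = m·N/2 = 3.383·12/2 = 20.298000
base radius r_b = r_p·cos α = 20.298000·cos 19.139° = 19.176048
roll angle φ = 19.952° = 0.34822809 rad
x = r_b·(cos φ + φ·sin φ) = 19.176048·(0.93997882 + 0.34822809·0.34123279) = 20.303708
y = r_b·(sin φ − φ·cos φ) = 19.176048·(0.34123279 − 0.34822809·0.93997882) = 0.266657

x=20.303708 y=0.266657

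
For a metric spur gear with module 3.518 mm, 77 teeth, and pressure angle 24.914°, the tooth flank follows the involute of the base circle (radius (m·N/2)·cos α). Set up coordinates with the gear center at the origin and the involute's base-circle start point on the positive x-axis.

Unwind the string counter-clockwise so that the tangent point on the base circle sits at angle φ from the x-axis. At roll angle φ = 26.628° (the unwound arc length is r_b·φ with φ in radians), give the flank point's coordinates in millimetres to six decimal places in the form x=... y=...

pitch radius r_p = m·N/2 = 3.518·77/2 = 135.443000
base radius r_b = r_p·cos α = 135.443000·cos 24.914° = 122.838825
roll angle φ = 26.628° = 0.46474627 rad
x = r_b·(cos φ + φ·sin φ) = 122.838825·(0.89393531 + 0.46474627·0.44819600) = 135.396974
y = r_b·(sin φ − φ·cos φ) = 122.838825·(0.44819600 − 0.46474627·0.89393531) = 4.022099

x=135.396974 y=4.022099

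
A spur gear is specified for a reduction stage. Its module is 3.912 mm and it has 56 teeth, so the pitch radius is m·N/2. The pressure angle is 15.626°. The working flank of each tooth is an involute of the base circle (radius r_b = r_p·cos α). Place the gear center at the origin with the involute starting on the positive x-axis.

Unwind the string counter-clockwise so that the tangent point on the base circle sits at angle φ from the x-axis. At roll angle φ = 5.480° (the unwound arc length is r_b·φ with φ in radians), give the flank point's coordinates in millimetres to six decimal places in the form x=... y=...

x=105.968983 y=0.030737

pitch radius r_p = m·N/2 = 3.912·56/2 = 109.536000
base radius r_b = r_p·cos α = 109.536000·cos 15.626° = 105.487597
roll angle φ = 5.480° = 0.09564404 rad
x = r_b·(cos φ + φ·sin φ) = 105.487597·(0.99542959 + 0.09564404·0.09549829) = 105.968983
y = r_b·(sin φ − φ·cos φ) = 105.487597·(0.09549829 − 0.09564404·0.99542959) = 0.030737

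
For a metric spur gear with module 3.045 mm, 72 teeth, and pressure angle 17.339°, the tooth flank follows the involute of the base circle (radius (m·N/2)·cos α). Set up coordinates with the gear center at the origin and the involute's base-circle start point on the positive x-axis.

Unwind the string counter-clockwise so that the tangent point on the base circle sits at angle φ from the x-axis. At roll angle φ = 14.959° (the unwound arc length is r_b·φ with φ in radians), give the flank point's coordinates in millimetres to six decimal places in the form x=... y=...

x=108.144455 y=0.616520

pitch radius r_p = m·N/2 = 3.045·72/2 = 109.620000
base radius r_b = r_p·cos α = 109.620000·cos 17.339° = 104.638666
roll angle φ = 14.959° = 0.26108380 rad
x = r_b·(cos φ + φ·sin φ) = 104.638666·(0.96611079 + 0.26108380·0.25812778) = 108.144455
y = r_b·(sin φ − φ·cos φ) = 104.638666·(0.25812778 − 0.26108380·0.96611079) = 0.616520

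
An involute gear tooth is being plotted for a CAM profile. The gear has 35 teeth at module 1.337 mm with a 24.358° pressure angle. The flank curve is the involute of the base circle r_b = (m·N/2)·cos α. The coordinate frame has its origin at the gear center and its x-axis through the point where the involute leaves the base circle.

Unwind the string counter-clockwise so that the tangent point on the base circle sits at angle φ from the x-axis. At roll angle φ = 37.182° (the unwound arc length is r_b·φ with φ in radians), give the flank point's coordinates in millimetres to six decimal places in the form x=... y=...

pitch radius r_p = m·N/2 = 1.337·35/2 = 23.397500
base radius r_b = r_p·cos α = 23.397500·cos 24.358° = 21.314800
roll angle φ = 37.182° = 0.64894832 rad
x = r_b·(cos φ + φ·sin φ) = 21.314800·(0.79671982 + 0.64894832·0.60434885) = 25.341401
y = r_b·(sin φ − φ·cos φ) = 21.314800·(0.60434885 − 0.64894832·0.79671982) = 1.861184

x=25.341401 y=1.861184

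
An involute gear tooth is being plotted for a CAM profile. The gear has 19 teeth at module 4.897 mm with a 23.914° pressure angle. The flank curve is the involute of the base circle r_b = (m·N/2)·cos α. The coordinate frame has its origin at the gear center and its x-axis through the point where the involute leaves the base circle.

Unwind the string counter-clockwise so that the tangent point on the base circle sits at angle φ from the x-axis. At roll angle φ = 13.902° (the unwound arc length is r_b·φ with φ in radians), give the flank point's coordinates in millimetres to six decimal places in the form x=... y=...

x=43.761346 y=0.201306

pitch radius r_p = m·N/2 = 4.897·19/2 = 46.521500
base radius r_b = r_p·cos α = 46.521500·cos 23.914° = 42.527859
roll angle φ = 13.902° = 0.24263567 rad
x = r_b·(cos φ + φ·sin φ) = 42.527859·(0.97070810 + 0.24263567·0.24026193) = 43.761346
y = r_b·(sin φ − φ·cos φ) = 42.527859·(0.24026193 − 0.24263567·0.97070810) = 0.201306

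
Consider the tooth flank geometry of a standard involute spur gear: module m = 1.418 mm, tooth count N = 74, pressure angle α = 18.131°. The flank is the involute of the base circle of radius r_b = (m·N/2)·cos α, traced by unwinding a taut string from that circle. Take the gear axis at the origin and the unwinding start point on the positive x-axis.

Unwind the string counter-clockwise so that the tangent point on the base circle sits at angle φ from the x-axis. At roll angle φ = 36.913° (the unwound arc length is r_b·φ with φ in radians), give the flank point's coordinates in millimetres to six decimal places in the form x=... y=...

pitch radius r_p = m·N/2 = 1.418·74/2 = 52.466000
base radius r_b = r_p·cos α = 52.466000·cos 18.131° = 49.860932
roll angle φ = 36.913° = 0.64425339 rad
x = r_b·(cos φ + φ·sin φ) = 49.860932·(0.79954841 + 0.64425339·0.60060165) = 59.159400
y = r_b·(sin φ − φ·cos φ) = 49.860932·(0.60060165 − 0.64425339·0.79954841) = 4.262605

x=59.159400 y=4.262605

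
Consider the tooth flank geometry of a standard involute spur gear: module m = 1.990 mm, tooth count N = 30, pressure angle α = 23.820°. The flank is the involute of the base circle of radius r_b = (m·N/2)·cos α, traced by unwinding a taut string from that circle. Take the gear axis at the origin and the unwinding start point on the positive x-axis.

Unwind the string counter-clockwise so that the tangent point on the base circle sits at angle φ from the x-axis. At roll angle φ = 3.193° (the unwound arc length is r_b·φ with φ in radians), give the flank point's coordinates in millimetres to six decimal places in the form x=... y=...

pitch radius r_p = m·N/2 = 1.990·30/2 = 29.850000
base radius r_b = r_p·cos α = 29.850000·cos 23.820° = 27.307340
roll angle φ = 3.193° = 0.05572836 rad
x = r_b·(cos φ + φ·sin φ) = 27.307340·(0.99844758 + 0.05572836·0.05569952) = 27.349710
y = r_b·(sin φ − φ·cos φ) = 27.307340·(0.05569952 − 0.05572836·0.99844758) = 0.001575

x=27.349710 y=0.001575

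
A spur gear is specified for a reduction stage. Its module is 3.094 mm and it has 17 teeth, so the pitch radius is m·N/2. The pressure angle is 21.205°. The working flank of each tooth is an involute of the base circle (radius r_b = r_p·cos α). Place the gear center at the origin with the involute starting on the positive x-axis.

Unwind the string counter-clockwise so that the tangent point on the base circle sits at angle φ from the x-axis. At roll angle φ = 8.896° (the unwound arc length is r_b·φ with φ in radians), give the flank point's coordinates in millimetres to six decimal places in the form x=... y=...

pitch radius r_p = m·N/2 = 3.094·17/2 = 26.299000
base radius r_b = r_p·cos α = 26.299000·cos 21.205° = 24.518354
roll angle φ = 8.896° = 0.15526449 rad
x = r_b·(cos φ + φ·sin φ) = 24.518354·(0.98797066 + 0.15526449·0.15464141) = 24.812108
y = r_b·(sin φ − φ·cos φ) = 24.518354·(0.15464141 − 0.15526449·0.98797066) = 0.030517

x=24.812108 y=0.030517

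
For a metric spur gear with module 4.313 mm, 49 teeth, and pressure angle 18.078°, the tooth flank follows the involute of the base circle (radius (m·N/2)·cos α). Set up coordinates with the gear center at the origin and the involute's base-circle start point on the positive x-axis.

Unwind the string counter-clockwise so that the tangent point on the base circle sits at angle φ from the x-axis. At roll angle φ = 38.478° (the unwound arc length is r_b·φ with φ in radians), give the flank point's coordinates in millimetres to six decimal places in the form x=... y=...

x=120.613530 y=9.691543

pitch radius r_p = m·N/2 = 4.313·49/2 = 105.668500
base radius r_b = r_p·cos α = 105.668500·cos 18.078° = 100.452170
roll angle φ = 38.478° = 0.67156779 rad
x = r_b·(cos φ + φ·sin φ) = 100.452170·(0.78284713 + 0.67156779·0.62221409) = 120.613530
y = r_b·(sin φ − φ·cos φ) = 100.452170·(0.62221409 − 0.67156779·0.78284713) = 9.691543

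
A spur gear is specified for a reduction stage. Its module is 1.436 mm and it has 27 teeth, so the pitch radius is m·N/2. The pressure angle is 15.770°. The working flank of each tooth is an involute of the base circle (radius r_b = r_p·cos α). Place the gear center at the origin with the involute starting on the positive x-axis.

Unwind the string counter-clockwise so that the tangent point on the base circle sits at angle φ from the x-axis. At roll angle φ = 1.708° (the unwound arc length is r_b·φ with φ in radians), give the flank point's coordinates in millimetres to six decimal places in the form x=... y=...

pitch radius r_p = m·N/2 = 1.436·27/2 = 19.386000
base radius r_b = r_p·cos α = 19.386000·cos 15.770° = 18.656319
roll angle φ = 1.708° = 0.02981022 rad
x = r_b·(cos φ + φ·sin φ) = 18.656319·(0.99955571 + 0.02981022·0.02980581) = 18.664607
y = r_b·(sin φ − φ·cos φ) = 18.656319·(0.02980581 − 0.02981022·0.99955571) = 0.000165

x=18.664607 y=0.000165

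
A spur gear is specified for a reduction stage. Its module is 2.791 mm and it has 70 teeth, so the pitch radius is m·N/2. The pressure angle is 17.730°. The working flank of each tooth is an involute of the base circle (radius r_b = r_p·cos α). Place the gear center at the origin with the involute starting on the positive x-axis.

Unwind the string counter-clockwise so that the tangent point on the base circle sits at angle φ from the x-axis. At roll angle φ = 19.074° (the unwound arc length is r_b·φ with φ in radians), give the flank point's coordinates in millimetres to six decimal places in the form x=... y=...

pitch radius r_p = m·N/2 = 2.791·70/2 = 97.685000
base radius r_b = r_p·cos α = 97.685000·cos 17.730° = 93.045173
roll angle φ = 19.074° = 0.33290410 rad
x = r_b·(cos φ + φ·sin φ) = 93.045173·(0.94509730 + 0.33290410·0.32678906) = 98.059073
y = r_b·(sin φ − φ·cos φ) = 93.045173·(0.32678906 − 0.33290410·0.94509730) = 1.131643

x=98.059073 y=1.131643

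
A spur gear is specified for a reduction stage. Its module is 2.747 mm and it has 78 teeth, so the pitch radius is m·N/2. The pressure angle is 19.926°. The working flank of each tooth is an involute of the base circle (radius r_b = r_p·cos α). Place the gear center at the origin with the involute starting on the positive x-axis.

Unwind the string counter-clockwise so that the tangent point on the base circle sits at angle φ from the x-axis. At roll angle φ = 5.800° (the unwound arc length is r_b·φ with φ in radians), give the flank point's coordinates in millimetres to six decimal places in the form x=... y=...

pitch radius r_p = m·N/2 = 2.747·78/2 = 107.133000
base radius r_b = r_p·cos α = 107.133000·cos 19.926° = 100.719330
roll angle φ = 5.800° = 0.10122910 rad
x = r_b·(cos φ + φ·sin φ) = 100.719330·(0.99488071 + 0.10122910·0.10105630) = 101.234061
y = r_b·(sin φ − φ·cos φ) = 100.719330·(0.10105630 − 0.10122910·0.99488071) = 0.034791

x=101.234061 y=0.034791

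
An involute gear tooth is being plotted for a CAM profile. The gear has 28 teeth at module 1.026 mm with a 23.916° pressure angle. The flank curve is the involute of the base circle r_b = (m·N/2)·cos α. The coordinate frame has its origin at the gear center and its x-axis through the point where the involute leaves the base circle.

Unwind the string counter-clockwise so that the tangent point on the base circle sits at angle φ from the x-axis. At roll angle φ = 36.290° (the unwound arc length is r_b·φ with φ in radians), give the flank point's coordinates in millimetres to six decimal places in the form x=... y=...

x=15.506220 y=1.068161

pitch radius r_p = m·N/2 = 1.026·28/2 = 14.364000
base radius r_b = r_p·cos α = 14.364000·cos 23.916° = 13.130718
roll angle φ = 36.290° = 0.63337999 rad
x = r_b·(cos φ + φ·sin φ) = 13.130718·(0.80603160 + 0.63337999·0.59187251) = 15.506220
y = r_b·(sin φ − φ·cos φ) = 13.130718·(0.59187251 − 0.63337999·0.80603160) = 1.068161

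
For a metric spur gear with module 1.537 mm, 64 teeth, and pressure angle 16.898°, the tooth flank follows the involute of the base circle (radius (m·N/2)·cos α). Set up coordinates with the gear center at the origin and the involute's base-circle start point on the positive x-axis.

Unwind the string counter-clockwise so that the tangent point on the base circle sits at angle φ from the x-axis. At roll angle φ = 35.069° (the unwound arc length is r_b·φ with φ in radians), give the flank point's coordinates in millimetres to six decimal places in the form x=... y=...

x=55.066944 y=3.464007

pitch radius r_p = m·N/2 = 1.537·64/2 = 49.184000
base radius r_b = r_p·cos α = 49.184000·cos 16.898° = 47.060418
roll angle φ = 35.069° = 0.61206952 rad
x = r_b·(cos φ + φ·sin φ) = 47.060418·(0.81846071 + 0.61206952·0.57456251) = 55.066944
y = r_b·(sin φ − φ·cos φ) = 47.060418·(0.57456251 − 0.61206952·0.81846071) = 3.464007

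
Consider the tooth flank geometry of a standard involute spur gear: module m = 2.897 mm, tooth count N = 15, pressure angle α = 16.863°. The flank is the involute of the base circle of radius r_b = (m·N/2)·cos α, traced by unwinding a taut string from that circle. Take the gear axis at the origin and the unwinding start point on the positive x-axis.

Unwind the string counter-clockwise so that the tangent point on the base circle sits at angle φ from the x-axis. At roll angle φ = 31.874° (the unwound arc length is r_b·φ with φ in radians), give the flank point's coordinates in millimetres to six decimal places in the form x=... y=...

pitch radius r_p = m·N/2 = 2.897·15/2 = 21.727500
base radius r_b = r_p·cos α = 21.727500·cos 16.863° = 20.793242
roll angle φ = 31.874° = 0.55630625 rad
x = r_b·(cos φ + φ·sin φ) = 20.793242·(0.84921140 + 0.55630625·0.52805303) = 23.766064
y = r_b·(sin φ − φ·cos φ) = 20.793242·(0.52805303 − 0.55630625·0.84921140) = 1.156758

x=23.766064 y=1.156758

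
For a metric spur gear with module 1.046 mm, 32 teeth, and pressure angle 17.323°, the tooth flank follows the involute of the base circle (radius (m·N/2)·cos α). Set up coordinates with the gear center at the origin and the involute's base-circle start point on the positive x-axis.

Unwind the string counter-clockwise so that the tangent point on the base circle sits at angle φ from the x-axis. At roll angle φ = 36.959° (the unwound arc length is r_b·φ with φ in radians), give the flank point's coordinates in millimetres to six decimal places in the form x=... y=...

x=18.962984 y=1.370830

pitch radius r_p = m·N/2 = 1.046·32/2 = 16.736000
base radius r_b = r_p·cos α = 16.736000·cos 17.323° = 15.976878
roll angle φ = 36.959° = 0.64505624 rad
x = r_b·(cos φ + φ·sin φ) = 15.976878·(0.79906596 + 0.64505624·0.60124338) = 18.962984
y = r_b·(sin φ − φ·cos φ) = 15.976878·(0.60124338 − 0.64505624·0.79906596) = 1.370830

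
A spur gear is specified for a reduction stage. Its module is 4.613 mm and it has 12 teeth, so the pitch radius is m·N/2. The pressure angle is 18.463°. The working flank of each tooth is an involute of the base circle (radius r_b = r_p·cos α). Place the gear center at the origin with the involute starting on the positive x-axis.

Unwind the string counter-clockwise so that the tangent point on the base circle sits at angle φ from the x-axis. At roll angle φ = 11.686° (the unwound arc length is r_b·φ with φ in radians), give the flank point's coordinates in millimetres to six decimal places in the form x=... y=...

pitch radius r_p = m·N/2 = 4.613·12/2 = 27.678000
base radius r_b = r_p·cos α = 27.678000·cos 18.463° = 26.253368
roll angle φ = 11.686° = 0.20395918 rad
x = r_b·(cos φ + φ·sin φ) = 26.253368·(0.97927233 + 0.20395918·0.20254802) = 26.793764
y = r_b·(sin φ − φ·cos φ) = 26.253368·(0.20254802 − 0.20395918·0.97927233) = 0.073941

x=26.793764 y=0.073941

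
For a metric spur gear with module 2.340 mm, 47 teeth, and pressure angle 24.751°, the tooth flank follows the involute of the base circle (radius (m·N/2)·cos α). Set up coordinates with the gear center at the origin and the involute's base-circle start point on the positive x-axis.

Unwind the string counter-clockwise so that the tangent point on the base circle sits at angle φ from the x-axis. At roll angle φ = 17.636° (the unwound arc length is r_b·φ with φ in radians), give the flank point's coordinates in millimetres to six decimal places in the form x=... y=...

x=52.248350 y=0.480867

pitch radius r_p = m·N/2 = 2.340·47/2 = 54.990000
base radius r_b = r_p·cos α = 54.990000·cos 24.751° = 49.938391
roll angle φ = 17.636° = 0.30780627 rad
x = r_b·(cos φ + φ·sin φ) = 49.938391·(0.95300050 + 0.30780627·0.30296874) = 52.248350
y = r_b·(sin φ − φ·cos φ) = 49.938391·(0.30296874 − 0.30780627·0.95300050) = 0.480867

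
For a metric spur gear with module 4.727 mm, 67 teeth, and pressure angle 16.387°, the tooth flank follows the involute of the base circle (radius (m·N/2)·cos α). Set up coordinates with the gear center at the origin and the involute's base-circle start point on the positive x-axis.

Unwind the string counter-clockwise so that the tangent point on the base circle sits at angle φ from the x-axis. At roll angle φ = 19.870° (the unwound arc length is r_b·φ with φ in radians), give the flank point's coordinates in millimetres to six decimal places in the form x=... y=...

pitch radius r_p = m·N/2 = 4.727·67/2 = 158.354500
base radius r_b = r_p·cos α = 158.354500·cos 16.387° = 151.921825
roll angle φ = 19.870° = 0.34679692 rad
x = r_b·(cos φ + φ·sin φ) = 151.921825·(0.94046622 + 0.34679692·0.33988717) = 160.784648
y = r_b·(sin φ − φ·cos φ) = 151.921825·(0.33988717 − 0.34679692·0.94046622) = 2.086856

x=160.784648 y=2.086856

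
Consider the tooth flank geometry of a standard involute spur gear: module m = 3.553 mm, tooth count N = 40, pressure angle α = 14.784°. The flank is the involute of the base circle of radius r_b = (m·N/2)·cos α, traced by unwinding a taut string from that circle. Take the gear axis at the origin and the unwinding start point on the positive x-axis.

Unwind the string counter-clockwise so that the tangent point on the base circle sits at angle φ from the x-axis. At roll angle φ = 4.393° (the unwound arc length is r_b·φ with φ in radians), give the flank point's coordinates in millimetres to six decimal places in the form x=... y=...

pitch radius r_p = m·N/2 = 3.553·40/2 = 71.060000
base radius r_b = r_p·cos α = 71.060000·cos 14.784° = 68.707536
roll angle φ = 4.393° = 0.07667231 rad
x = r_b·(cos φ + φ·sin φ) = 68.707536·(0.99706212 + 0.07667231·0.07659721) = 68.909193
y = r_b·(sin φ − φ·cos φ) = 68.707536·(0.07659721 − 0.07667231·0.99706212) = 0.010317

x=68.909193 y=0.010317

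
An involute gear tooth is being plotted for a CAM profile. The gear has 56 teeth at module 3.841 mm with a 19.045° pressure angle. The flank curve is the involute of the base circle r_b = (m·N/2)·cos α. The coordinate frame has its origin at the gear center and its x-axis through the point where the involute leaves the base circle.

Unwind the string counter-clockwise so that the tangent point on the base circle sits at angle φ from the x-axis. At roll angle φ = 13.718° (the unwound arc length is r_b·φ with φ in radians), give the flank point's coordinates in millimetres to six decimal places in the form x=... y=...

x=104.533285 y=0.462430

pitch radius r_p = m·N/2 = 3.841·56/2 = 107.548000
base radius r_b = r_p·cos α = 107.548000·cos 19.045° = 101.661100
roll angle φ = 13.718° = 0.23942427 rad
x = r_b·(cos φ + φ·sin φ) = 101.661100·(0.97147467 + 0.23942427·0.23714336) = 104.533285
y = r_b·(sin φ − φ·cos φ) = 101.661100·(0.23714336 − 0.23942427·0.97147467) = 0.462430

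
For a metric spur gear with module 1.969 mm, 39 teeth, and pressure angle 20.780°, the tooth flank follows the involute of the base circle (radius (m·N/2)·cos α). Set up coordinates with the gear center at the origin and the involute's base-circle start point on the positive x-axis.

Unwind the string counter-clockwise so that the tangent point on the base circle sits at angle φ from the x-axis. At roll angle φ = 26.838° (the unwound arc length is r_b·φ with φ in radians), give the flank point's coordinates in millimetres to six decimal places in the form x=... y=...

pitch radius r_p = m·N/2 = 1.969·39/2 = 38.395500
base radius r_b = r_p·cos α = 38.395500·cos 20.780° = 35.897856
roll angle φ = 26.838° = 0.46841146 rad
x = r_b·(cos φ + φ·sin φ) = 35.897856·(0.89228659 + 0.46841146·0.45146943) = 39.622620
y = r_b·(sin φ − φ·cos φ) = 35.897856·(0.45146943 − 0.46841146·0.89228659) = 1.203015

x=39.622620 y=1.203015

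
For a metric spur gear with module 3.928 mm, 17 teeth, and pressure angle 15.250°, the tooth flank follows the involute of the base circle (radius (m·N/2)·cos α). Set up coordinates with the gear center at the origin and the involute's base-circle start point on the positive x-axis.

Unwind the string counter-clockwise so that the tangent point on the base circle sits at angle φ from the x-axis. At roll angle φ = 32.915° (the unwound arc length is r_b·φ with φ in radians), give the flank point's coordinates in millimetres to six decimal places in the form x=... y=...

pitch radius r_p = m·N/2 = 3.928·17/2 = 33.388000
base radius r_b = r_p·cos α = 33.388000·cos 15.250° = 32.212319
roll angle φ = 32.915° = 0.57447512 rad
x = r_b·(cos φ + φ·sin φ) = 32.212319·(0.83947763 + 0.57447512·0.54339424) = 37.097128
y = r_b·(sin φ − φ·cos φ) = 32.212319·(0.54339424 − 0.57447512·0.83947763) = 1.969307

x=37.097128 y=1.969307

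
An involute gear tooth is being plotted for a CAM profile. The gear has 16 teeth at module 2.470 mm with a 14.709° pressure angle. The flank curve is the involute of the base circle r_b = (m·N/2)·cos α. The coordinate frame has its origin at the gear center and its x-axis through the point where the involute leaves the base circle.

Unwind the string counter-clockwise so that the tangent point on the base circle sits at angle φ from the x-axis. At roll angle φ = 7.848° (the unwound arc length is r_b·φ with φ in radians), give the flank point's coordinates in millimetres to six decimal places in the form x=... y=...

pitch radius r_p = m·N/2 = 2.470·16/2 = 19.760000
base radius r_b = r_p·cos α = 19.760000·cos 14.709° = 19.112423
roll angle φ = 7.848° = 0.13697344 rad
x = r_b·(cos φ + φ·sin φ) = 19.112423·(0.99063380 + 0.13697344·0.13654553) = 19.290874
y = r_b·(sin φ − φ·cos φ) = 19.112423·(0.13654553 − 0.13697344·0.99063380) = 0.016341

x=19.290874 y=0.016341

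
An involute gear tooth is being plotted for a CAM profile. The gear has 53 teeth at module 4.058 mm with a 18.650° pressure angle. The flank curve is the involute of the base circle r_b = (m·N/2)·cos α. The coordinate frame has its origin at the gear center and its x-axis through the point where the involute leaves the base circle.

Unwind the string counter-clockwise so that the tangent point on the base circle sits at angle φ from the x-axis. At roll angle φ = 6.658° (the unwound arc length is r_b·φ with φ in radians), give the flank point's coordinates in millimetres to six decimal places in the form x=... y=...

pitch radius r_p = m·N/2 = 4.058·53/2 = 107.537000
base radius r_b = r_p·cos α = 107.537000·cos 18.650° = 101.890200
roll angle φ = 6.658° = 0.11620402 rad
x = r_b·(cos φ + φ·sin φ) = 101.890200·(0.99325591 + 0.11620402·0.11594267) = 102.575811
y = r_b·(sin φ − φ·cos φ) = 101.890200·(0.11594267 − 0.11620402·0.99325591) = 0.053222

x=102.575811 y=0.053222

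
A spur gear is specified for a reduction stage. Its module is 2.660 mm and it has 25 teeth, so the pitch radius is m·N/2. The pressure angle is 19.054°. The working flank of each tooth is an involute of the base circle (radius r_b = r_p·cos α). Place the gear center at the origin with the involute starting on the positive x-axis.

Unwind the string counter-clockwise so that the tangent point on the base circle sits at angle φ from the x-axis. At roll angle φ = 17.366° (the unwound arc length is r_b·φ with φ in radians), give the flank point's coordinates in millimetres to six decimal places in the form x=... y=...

x=32.838884 y=0.289025

pitch radius r_p = m·N/2 = 2.660·25/2 = 33.250000
base radius r_b = r_p·cos α = 33.250000·cos 19.054° = 31.428276
roll angle φ = 17.366° = 0.30309388 rad
x = r_b·(cos φ + φ·sin φ) = 31.428276·(0.95441761 + 0.30309388·0.29847448) = 32.838884
y = r_b·(sin φ − φ·cos φ) = 31.428276·(0.29847448 − 0.30309388·0.95441761) = 0.289025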